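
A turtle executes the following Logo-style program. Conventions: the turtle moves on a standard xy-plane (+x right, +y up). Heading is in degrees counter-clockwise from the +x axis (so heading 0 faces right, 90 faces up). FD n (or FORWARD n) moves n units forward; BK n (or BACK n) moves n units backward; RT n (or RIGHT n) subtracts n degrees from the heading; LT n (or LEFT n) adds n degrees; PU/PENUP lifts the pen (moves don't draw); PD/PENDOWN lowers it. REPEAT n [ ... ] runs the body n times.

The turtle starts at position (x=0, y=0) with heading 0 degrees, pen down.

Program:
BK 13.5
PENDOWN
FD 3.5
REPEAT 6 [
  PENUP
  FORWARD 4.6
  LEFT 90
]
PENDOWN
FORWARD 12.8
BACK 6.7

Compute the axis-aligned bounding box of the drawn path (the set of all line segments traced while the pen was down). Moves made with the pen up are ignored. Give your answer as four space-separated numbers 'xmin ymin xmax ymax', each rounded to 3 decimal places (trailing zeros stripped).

Answer: -18.2 0 0 4.6

Derivation:
Executing turtle program step by step:
Start: pos=(0,0), heading=0, pen down
BK 13.5: (0,0) -> (-13.5,0) [heading=0, draw]
PD: pen down
FD 3.5: (-13.5,0) -> (-10,0) [heading=0, draw]
REPEAT 6 [
  -- iteration 1/6 --
  PU: pen up
  FD 4.6: (-10,0) -> (-5.4,0) [heading=0, move]
  LT 90: heading 0 -> 90
  -- iteration 2/6 --
  PU: pen up
  FD 4.6: (-5.4,0) -> (-5.4,4.6) [heading=90, move]
  LT 90: heading 90 -> 180
  -- iteration 3/6 --
  PU: pen up
  FD 4.6: (-5.4,4.6) -> (-10,4.6) [heading=180, move]
  LT 90: heading 180 -> 270
  -- iteration 4/6 --
  PU: pen up
  FD 4.6: (-10,4.6) -> (-10,0) [heading=270, move]
  LT 90: heading 270 -> 0
  -- iteration 5/6 --
  PU: pen up
  FD 4.6: (-10,0) -> (-5.4,0) [heading=0, move]
  LT 90: heading 0 -> 90
  -- iteration 6/6 --
  PU: pen up
  FD 4.6: (-5.4,0) -> (-5.4,4.6) [heading=90, move]
  LT 90: heading 90 -> 180
]
PD: pen down
FD 12.8: (-5.4,4.6) -> (-18.2,4.6) [heading=180, draw]
BK 6.7: (-18.2,4.6) -> (-11.5,4.6) [heading=180, draw]
Final: pos=(-11.5,4.6), heading=180, 4 segment(s) drawn

Segment endpoints: x in {-18.2, -13.5, -11.5, -10, -5.4, 0}, y in {0, 4.6, 4.6, 4.6}
xmin=-18.2, ymin=0, xmax=0, ymax=4.6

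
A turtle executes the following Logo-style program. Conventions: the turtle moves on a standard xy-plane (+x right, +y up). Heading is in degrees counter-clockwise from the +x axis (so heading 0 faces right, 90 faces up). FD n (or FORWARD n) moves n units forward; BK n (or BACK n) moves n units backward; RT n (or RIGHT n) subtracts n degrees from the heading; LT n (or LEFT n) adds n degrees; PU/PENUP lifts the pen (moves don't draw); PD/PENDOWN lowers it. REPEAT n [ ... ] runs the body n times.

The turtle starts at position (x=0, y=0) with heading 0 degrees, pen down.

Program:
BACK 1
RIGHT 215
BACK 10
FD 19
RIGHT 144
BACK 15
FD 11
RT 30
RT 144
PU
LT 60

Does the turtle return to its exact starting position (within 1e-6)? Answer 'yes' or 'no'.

Answer: no

Derivation:
Executing turtle program step by step:
Start: pos=(0,0), heading=0, pen down
BK 1: (0,0) -> (-1,0) [heading=0, draw]
RT 215: heading 0 -> 145
BK 10: (-1,0) -> (7.192,-5.736) [heading=145, draw]
FD 19: (7.192,-5.736) -> (-8.372,5.162) [heading=145, draw]
RT 144: heading 145 -> 1
BK 15: (-8.372,5.162) -> (-23.37,4.9) [heading=1, draw]
FD 11: (-23.37,4.9) -> (-12.372,5.092) [heading=1, draw]
RT 30: heading 1 -> 331
RT 144: heading 331 -> 187
PU: pen up
LT 60: heading 187 -> 247
Final: pos=(-12.372,5.092), heading=247, 5 segment(s) drawn

Start position: (0, 0)
Final position: (-12.372, 5.092)
Distance = 13.379; >= 1e-6 -> NOT closed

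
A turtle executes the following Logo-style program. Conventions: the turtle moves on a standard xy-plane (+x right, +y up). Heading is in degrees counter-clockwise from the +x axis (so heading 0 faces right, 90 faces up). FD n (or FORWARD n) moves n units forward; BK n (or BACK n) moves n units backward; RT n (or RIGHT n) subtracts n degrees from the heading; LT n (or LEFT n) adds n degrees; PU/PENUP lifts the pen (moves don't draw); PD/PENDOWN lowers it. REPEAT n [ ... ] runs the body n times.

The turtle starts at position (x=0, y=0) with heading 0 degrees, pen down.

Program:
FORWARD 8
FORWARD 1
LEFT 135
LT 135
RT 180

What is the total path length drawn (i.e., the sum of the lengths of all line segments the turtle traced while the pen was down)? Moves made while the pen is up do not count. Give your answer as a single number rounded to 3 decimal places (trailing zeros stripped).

Executing turtle program step by step:
Start: pos=(0,0), heading=0, pen down
FD 8: (0,0) -> (8,0) [heading=0, draw]
FD 1: (8,0) -> (9,0) [heading=0, draw]
LT 135: heading 0 -> 135
LT 135: heading 135 -> 270
RT 180: heading 270 -> 90
Final: pos=(9,0), heading=90, 2 segment(s) drawn

Segment lengths:
  seg 1: (0,0) -> (8,0), length = 8
  seg 2: (8,0) -> (9,0), length = 1
Total = 9

Answer: 9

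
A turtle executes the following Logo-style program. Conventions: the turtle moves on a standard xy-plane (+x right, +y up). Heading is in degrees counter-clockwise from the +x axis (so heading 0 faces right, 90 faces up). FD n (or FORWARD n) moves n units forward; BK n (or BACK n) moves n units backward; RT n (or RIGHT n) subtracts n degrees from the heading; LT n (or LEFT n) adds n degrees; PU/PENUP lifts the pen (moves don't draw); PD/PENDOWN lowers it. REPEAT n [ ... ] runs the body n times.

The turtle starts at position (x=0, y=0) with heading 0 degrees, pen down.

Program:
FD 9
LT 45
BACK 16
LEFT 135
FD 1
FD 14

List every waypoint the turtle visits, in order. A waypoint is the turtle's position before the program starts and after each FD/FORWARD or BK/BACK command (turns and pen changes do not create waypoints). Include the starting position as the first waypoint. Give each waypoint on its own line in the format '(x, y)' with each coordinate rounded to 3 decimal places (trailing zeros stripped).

Answer: (0, 0)
(9, 0)
(-2.314, -11.314)
(-3.314, -11.314)
(-17.314, -11.314)

Derivation:
Executing turtle program step by step:
Start: pos=(0,0), heading=0, pen down
FD 9: (0,0) -> (9,0) [heading=0, draw]
LT 45: heading 0 -> 45
BK 16: (9,0) -> (-2.314,-11.314) [heading=45, draw]
LT 135: heading 45 -> 180
FD 1: (-2.314,-11.314) -> (-3.314,-11.314) [heading=180, draw]
FD 14: (-3.314,-11.314) -> (-17.314,-11.314) [heading=180, draw]
Final: pos=(-17.314,-11.314), heading=180, 4 segment(s) drawn
Waypoints (5 total):
(0, 0)
(9, 0)
(-2.314, -11.314)
(-3.314, -11.314)
(-17.314, -11.314)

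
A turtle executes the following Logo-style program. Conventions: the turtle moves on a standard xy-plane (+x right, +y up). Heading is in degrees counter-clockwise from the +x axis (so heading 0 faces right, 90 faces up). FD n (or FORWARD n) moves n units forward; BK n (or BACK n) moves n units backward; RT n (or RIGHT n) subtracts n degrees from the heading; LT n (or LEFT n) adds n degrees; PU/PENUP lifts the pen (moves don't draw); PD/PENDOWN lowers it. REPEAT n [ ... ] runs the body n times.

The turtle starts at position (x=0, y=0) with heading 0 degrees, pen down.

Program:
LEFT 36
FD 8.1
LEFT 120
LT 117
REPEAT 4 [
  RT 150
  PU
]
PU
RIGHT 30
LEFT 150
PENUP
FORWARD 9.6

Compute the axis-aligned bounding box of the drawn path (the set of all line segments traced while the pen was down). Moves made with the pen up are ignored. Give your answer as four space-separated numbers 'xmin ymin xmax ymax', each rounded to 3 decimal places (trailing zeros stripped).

Answer: 0 0 6.553 4.761

Derivation:
Executing turtle program step by step:
Start: pos=(0,0), heading=0, pen down
LT 36: heading 0 -> 36
FD 8.1: (0,0) -> (6.553,4.761) [heading=36, draw]
LT 120: heading 36 -> 156
LT 117: heading 156 -> 273
REPEAT 4 [
  -- iteration 1/4 --
  RT 150: heading 273 -> 123
  PU: pen up
  -- iteration 2/4 --
  RT 150: heading 123 -> 333
  PU: pen up
  -- iteration 3/4 --
  RT 150: heading 333 -> 183
  PU: pen up
  -- iteration 4/4 --
  RT 150: heading 183 -> 33
  PU: pen up
]
PU: pen up
RT 30: heading 33 -> 3
LT 150: heading 3 -> 153
PU: pen up
FD 9.6: (6.553,4.761) -> (-2.001,9.119) [heading=153, move]
Final: pos=(-2.001,9.119), heading=153, 1 segment(s) drawn

Segment endpoints: x in {0, 6.553}, y in {0, 4.761}
xmin=0, ymin=0, xmax=6.553, ymax=4.761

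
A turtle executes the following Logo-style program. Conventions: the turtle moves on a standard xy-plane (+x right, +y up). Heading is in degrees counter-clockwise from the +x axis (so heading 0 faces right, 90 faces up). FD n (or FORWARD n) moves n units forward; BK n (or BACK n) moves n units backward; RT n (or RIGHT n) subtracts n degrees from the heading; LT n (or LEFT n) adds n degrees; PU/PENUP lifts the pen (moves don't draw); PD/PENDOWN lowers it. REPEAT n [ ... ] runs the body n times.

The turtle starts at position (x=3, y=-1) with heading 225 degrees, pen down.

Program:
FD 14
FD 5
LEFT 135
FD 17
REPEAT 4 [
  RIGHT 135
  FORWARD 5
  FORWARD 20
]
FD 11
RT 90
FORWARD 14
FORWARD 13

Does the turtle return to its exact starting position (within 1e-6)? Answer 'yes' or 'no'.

Executing turtle program step by step:
Start: pos=(3,-1), heading=225, pen down
FD 14: (3,-1) -> (-6.899,-10.899) [heading=225, draw]
FD 5: (-6.899,-10.899) -> (-10.435,-14.435) [heading=225, draw]
LT 135: heading 225 -> 0
FD 17: (-10.435,-14.435) -> (6.565,-14.435) [heading=0, draw]
REPEAT 4 [
  -- iteration 1/4 --
  RT 135: heading 0 -> 225
  FD 5: (6.565,-14.435) -> (3.029,-17.971) [heading=225, draw]
  FD 20: (3.029,-17.971) -> (-11.113,-32.113) [heading=225, draw]
  -- iteration 2/4 --
  RT 135: heading 225 -> 90
  FD 5: (-11.113,-32.113) -> (-11.113,-27.113) [heading=90, draw]
  FD 20: (-11.113,-27.113) -> (-11.113,-7.113) [heading=90, draw]
  -- iteration 3/4 --
  RT 135: heading 90 -> 315
  FD 5: (-11.113,-7.113) -> (-7.577,-10.648) [heading=315, draw]
  FD 20: (-7.577,-10.648) -> (6.565,-24.79) [heading=315, draw]
  -- iteration 4/4 --
  RT 135: heading 315 -> 180
  FD 5: (6.565,-24.79) -> (1.565,-24.79) [heading=180, draw]
  FD 20: (1.565,-24.79) -> (-18.435,-24.79) [heading=180, draw]
]
FD 11: (-18.435,-24.79) -> (-29.435,-24.79) [heading=180, draw]
RT 90: heading 180 -> 90
FD 14: (-29.435,-24.79) -> (-29.435,-10.79) [heading=90, draw]
FD 13: (-29.435,-10.79) -> (-29.435,2.21) [heading=90, draw]
Final: pos=(-29.435,2.21), heading=90, 14 segment(s) drawn

Start position: (3, -1)
Final position: (-29.435, 2.21)
Distance = 32.593; >= 1e-6 -> NOT closed

Answer: no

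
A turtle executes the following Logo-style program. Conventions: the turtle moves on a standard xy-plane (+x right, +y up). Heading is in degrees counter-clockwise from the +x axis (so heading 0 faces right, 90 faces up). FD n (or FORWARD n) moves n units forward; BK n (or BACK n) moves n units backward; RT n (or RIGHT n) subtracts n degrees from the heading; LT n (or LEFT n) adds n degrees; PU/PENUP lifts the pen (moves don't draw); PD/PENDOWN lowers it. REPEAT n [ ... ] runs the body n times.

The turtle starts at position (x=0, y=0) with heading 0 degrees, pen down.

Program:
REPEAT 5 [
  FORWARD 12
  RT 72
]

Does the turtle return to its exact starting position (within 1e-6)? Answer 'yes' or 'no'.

Answer: yes

Derivation:
Executing turtle program step by step:
Start: pos=(0,0), heading=0, pen down
REPEAT 5 [
  -- iteration 1/5 --
  FD 12: (0,0) -> (12,0) [heading=0, draw]
  RT 72: heading 0 -> 288
  -- iteration 2/5 --
  FD 12: (12,0) -> (15.708,-11.413) [heading=288, draw]
  RT 72: heading 288 -> 216
  -- iteration 3/5 --
  FD 12: (15.708,-11.413) -> (6,-18.466) [heading=216, draw]
  RT 72: heading 216 -> 144
  -- iteration 4/5 --
  FD 12: (6,-18.466) -> (-3.708,-11.413) [heading=144, draw]
  RT 72: heading 144 -> 72
  -- iteration 5/5 --
  FD 12: (-3.708,-11.413) -> (0,0) [heading=72, draw]
  RT 72: heading 72 -> 0
]
Final: pos=(0,0), heading=0, 5 segment(s) drawn

Start position: (0, 0)
Final position: (0, 0)
Distance = 0; < 1e-6 -> CLOSED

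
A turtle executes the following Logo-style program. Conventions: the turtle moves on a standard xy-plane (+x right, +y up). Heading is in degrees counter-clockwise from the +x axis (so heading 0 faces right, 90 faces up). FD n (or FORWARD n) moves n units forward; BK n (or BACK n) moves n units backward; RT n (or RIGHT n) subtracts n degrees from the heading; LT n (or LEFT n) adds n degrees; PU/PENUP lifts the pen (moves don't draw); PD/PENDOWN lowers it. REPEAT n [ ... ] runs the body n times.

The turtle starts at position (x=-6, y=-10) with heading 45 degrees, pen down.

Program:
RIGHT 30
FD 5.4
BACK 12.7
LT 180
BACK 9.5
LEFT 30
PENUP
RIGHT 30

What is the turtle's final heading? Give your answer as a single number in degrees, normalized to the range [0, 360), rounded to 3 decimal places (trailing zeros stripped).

Executing turtle program step by step:
Start: pos=(-6,-10), heading=45, pen down
RT 30: heading 45 -> 15
FD 5.4: (-6,-10) -> (-0.784,-8.602) [heading=15, draw]
BK 12.7: (-0.784,-8.602) -> (-13.051,-11.889) [heading=15, draw]
LT 180: heading 15 -> 195
BK 9.5: (-13.051,-11.889) -> (-3.875,-9.431) [heading=195, draw]
LT 30: heading 195 -> 225
PU: pen up
RT 30: heading 225 -> 195
Final: pos=(-3.875,-9.431), heading=195, 3 segment(s) drawn

Answer: 195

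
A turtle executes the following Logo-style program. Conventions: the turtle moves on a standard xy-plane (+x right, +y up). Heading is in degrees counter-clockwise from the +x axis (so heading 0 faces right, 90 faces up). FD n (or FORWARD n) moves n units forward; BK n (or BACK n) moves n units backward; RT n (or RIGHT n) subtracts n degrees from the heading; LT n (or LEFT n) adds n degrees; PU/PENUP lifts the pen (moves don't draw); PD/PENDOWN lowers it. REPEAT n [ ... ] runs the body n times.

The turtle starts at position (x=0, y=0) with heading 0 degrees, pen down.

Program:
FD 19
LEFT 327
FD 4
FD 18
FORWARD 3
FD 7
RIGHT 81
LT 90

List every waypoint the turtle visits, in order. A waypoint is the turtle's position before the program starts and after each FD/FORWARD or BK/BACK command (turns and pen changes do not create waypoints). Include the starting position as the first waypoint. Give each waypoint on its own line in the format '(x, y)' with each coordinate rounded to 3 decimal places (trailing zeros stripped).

Executing turtle program step by step:
Start: pos=(0,0), heading=0, pen down
FD 19: (0,0) -> (19,0) [heading=0, draw]
LT 327: heading 0 -> 327
FD 4: (19,0) -> (22.355,-2.179) [heading=327, draw]
FD 18: (22.355,-2.179) -> (37.451,-11.982) [heading=327, draw]
FD 3: (37.451,-11.982) -> (39.967,-13.616) [heading=327, draw]
FD 7: (39.967,-13.616) -> (45.837,-17.428) [heading=327, draw]
RT 81: heading 327 -> 246
LT 90: heading 246 -> 336
Final: pos=(45.837,-17.428), heading=336, 5 segment(s) drawn
Waypoints (6 total):
(0, 0)
(19, 0)
(22.355, -2.179)
(37.451, -11.982)
(39.967, -13.616)
(45.837, -17.428)

Answer: (0, 0)
(19, 0)
(22.355, -2.179)
(37.451, -11.982)
(39.967, -13.616)
(45.837, -17.428)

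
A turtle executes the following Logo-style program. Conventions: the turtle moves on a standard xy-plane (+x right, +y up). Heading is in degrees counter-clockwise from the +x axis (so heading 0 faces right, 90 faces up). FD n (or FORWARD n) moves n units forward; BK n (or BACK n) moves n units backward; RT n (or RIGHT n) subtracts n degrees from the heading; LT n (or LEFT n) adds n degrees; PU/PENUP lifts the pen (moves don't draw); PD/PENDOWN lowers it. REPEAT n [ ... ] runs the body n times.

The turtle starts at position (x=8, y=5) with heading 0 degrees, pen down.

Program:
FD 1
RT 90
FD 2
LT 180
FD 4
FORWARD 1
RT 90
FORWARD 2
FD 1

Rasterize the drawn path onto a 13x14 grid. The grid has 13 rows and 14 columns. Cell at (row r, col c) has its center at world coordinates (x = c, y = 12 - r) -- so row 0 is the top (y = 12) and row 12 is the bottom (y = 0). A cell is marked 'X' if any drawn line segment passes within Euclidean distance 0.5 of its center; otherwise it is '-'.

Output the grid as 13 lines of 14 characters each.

Segment 0: (8,5) -> (9,5)
Segment 1: (9,5) -> (9,3)
Segment 2: (9,3) -> (9,7)
Segment 3: (9,7) -> (9,8)
Segment 4: (9,8) -> (11,8)
Segment 5: (11,8) -> (12,8)

Answer: --------------
--------------
--------------
--------------
---------XXXX-
---------X----
---------X----
--------XX----
---------X----
---------X----
--------------
--------------
--------------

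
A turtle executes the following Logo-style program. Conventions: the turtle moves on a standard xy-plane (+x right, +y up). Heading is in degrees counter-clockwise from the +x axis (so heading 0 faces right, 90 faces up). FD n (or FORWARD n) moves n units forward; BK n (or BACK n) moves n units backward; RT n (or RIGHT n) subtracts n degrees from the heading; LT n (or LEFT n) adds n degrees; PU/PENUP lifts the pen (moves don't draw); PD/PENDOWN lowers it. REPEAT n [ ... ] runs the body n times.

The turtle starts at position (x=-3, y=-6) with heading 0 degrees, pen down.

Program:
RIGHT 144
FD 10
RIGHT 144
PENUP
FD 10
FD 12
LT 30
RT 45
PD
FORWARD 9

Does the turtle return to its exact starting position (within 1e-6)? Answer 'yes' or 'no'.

Answer: no

Derivation:
Executing turtle program step by step:
Start: pos=(-3,-6), heading=0, pen down
RT 144: heading 0 -> 216
FD 10: (-3,-6) -> (-11.09,-11.878) [heading=216, draw]
RT 144: heading 216 -> 72
PU: pen up
FD 10: (-11.09,-11.878) -> (-8,-2.367) [heading=72, move]
FD 12: (-8,-2.367) -> (-4.292,9.045) [heading=72, move]
LT 30: heading 72 -> 102
RT 45: heading 102 -> 57
PD: pen down
FD 9: (-4.292,9.045) -> (0.61,16.593) [heading=57, draw]
Final: pos=(0.61,16.593), heading=57, 2 segment(s) drawn

Start position: (-3, -6)
Final position: (0.61, 16.593)
Distance = 22.88; >= 1e-6 -> NOT closed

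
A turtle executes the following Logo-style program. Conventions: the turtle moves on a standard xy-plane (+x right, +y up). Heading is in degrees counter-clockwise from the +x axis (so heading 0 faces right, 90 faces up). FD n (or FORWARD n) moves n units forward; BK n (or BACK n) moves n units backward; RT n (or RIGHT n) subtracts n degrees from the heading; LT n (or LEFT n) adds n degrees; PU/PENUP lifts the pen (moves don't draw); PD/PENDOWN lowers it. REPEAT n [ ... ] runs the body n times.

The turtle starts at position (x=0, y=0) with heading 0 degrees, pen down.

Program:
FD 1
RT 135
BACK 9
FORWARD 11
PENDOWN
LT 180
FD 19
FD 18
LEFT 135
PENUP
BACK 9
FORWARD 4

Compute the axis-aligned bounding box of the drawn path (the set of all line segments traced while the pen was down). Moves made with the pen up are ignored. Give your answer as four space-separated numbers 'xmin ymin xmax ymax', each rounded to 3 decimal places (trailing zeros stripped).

Answer: -0.414 -1.414 25.749 24.749

Derivation:
Executing turtle program step by step:
Start: pos=(0,0), heading=0, pen down
FD 1: (0,0) -> (1,0) [heading=0, draw]
RT 135: heading 0 -> 225
BK 9: (1,0) -> (7.364,6.364) [heading=225, draw]
FD 11: (7.364,6.364) -> (-0.414,-1.414) [heading=225, draw]
PD: pen down
LT 180: heading 225 -> 45
FD 19: (-0.414,-1.414) -> (13.021,12.021) [heading=45, draw]
FD 18: (13.021,12.021) -> (25.749,24.749) [heading=45, draw]
LT 135: heading 45 -> 180
PU: pen up
BK 9: (25.749,24.749) -> (34.749,24.749) [heading=180, move]
FD 4: (34.749,24.749) -> (30.749,24.749) [heading=180, move]
Final: pos=(30.749,24.749), heading=180, 5 segment(s) drawn

Segment endpoints: x in {-0.414, 0, 1, 7.364, 13.021, 25.749}, y in {-1.414, 0, 6.364, 12.021, 24.749}
xmin=-0.414, ymin=-1.414, xmax=25.749, ymax=24.749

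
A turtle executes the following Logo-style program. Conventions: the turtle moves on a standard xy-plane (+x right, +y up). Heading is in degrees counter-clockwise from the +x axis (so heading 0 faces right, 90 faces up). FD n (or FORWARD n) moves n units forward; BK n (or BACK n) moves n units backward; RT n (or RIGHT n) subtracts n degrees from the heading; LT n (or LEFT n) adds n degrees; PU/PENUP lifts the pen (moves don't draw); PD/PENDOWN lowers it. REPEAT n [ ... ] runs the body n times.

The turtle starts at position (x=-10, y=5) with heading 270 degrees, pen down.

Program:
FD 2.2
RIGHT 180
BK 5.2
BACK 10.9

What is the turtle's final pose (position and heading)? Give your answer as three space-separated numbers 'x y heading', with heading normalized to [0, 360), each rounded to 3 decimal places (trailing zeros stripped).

Answer: -10 -13.3 90

Derivation:
Executing turtle program step by step:
Start: pos=(-10,5), heading=270, pen down
FD 2.2: (-10,5) -> (-10,2.8) [heading=270, draw]
RT 180: heading 270 -> 90
BK 5.2: (-10,2.8) -> (-10,-2.4) [heading=90, draw]
BK 10.9: (-10,-2.4) -> (-10,-13.3) [heading=90, draw]
Final: pos=(-10,-13.3), heading=90, 3 segment(s) drawn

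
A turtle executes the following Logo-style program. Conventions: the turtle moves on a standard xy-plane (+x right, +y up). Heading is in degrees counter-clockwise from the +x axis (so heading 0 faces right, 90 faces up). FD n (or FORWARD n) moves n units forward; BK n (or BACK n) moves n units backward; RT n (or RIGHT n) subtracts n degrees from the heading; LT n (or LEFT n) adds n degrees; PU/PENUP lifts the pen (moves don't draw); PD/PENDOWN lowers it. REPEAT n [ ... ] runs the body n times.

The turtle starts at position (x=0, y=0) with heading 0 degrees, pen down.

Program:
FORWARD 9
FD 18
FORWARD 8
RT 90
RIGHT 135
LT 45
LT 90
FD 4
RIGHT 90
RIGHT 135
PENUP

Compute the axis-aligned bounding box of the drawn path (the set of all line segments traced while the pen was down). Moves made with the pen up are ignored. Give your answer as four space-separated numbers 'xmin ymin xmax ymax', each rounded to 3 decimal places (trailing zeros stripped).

Executing turtle program step by step:
Start: pos=(0,0), heading=0, pen down
FD 9: (0,0) -> (9,0) [heading=0, draw]
FD 18: (9,0) -> (27,0) [heading=0, draw]
FD 8: (27,0) -> (35,0) [heading=0, draw]
RT 90: heading 0 -> 270
RT 135: heading 270 -> 135
LT 45: heading 135 -> 180
LT 90: heading 180 -> 270
FD 4: (35,0) -> (35,-4) [heading=270, draw]
RT 90: heading 270 -> 180
RT 135: heading 180 -> 45
PU: pen up
Final: pos=(35,-4), heading=45, 4 segment(s) drawn

Segment endpoints: x in {0, 9, 27, 35}, y in {-4, 0}
xmin=0, ymin=-4, xmax=35, ymax=0

Answer: 0 -4 35 0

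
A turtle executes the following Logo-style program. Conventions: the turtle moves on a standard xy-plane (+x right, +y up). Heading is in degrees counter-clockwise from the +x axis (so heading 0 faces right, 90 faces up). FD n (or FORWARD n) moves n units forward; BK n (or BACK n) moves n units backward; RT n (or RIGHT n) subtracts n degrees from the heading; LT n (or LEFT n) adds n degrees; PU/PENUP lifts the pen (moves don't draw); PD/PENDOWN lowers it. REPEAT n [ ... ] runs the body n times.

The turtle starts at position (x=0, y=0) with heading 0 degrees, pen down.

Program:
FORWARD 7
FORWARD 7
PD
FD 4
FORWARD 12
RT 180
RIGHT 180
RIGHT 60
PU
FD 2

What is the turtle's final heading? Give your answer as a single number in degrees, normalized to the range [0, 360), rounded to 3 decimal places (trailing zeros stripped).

Answer: 300

Derivation:
Executing turtle program step by step:
Start: pos=(0,0), heading=0, pen down
FD 7: (0,0) -> (7,0) [heading=0, draw]
FD 7: (7,0) -> (14,0) [heading=0, draw]
PD: pen down
FD 4: (14,0) -> (18,0) [heading=0, draw]
FD 12: (18,0) -> (30,0) [heading=0, draw]
RT 180: heading 0 -> 180
RT 180: heading 180 -> 0
RT 60: heading 0 -> 300
PU: pen up
FD 2: (30,0) -> (31,-1.732) [heading=300, move]
Final: pos=(31,-1.732), heading=300, 4 segment(s) drawn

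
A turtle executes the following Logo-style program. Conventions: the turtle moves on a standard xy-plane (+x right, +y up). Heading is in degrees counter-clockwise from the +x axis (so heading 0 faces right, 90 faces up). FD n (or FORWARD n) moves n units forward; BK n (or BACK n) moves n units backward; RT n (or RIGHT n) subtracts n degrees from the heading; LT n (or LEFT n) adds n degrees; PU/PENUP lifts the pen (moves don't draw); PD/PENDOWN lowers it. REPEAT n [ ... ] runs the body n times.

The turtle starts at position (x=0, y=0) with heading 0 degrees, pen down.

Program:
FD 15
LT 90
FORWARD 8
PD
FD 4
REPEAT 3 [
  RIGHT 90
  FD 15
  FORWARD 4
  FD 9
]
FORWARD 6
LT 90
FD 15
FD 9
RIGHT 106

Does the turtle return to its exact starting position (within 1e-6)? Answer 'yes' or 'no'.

Answer: no

Derivation:
Executing turtle program step by step:
Start: pos=(0,0), heading=0, pen down
FD 15: (0,0) -> (15,0) [heading=0, draw]
LT 90: heading 0 -> 90
FD 8: (15,0) -> (15,8) [heading=90, draw]
PD: pen down
FD 4: (15,8) -> (15,12) [heading=90, draw]
REPEAT 3 [
  -- iteration 1/3 --
  RT 90: heading 90 -> 0
  FD 15: (15,12) -> (30,12) [heading=0, draw]
  FD 4: (30,12) -> (34,12) [heading=0, draw]
  FD 9: (34,12) -> (43,12) [heading=0, draw]
  -- iteration 2/3 --
  RT 90: heading 0 -> 270
  FD 15: (43,12) -> (43,-3) [heading=270, draw]
  FD 4: (43,-3) -> (43,-7) [heading=270, draw]
  FD 9: (43,-7) -> (43,-16) [heading=270, draw]
  -- iteration 3/3 --
  RT 90: heading 270 -> 180
  FD 15: (43,-16) -> (28,-16) [heading=180, draw]
  FD 4: (28,-16) -> (24,-16) [heading=180, draw]
  FD 9: (24,-16) -> (15,-16) [heading=180, draw]
]
FD 6: (15,-16) -> (9,-16) [heading=180, draw]
LT 90: heading 180 -> 270
FD 15: (9,-16) -> (9,-31) [heading=270, draw]
FD 9: (9,-31) -> (9,-40) [heading=270, draw]
RT 106: heading 270 -> 164
Final: pos=(9,-40), heading=164, 15 segment(s) drawn

Start position: (0, 0)
Final position: (9, -40)
Distance = 41; >= 1e-6 -> NOT closed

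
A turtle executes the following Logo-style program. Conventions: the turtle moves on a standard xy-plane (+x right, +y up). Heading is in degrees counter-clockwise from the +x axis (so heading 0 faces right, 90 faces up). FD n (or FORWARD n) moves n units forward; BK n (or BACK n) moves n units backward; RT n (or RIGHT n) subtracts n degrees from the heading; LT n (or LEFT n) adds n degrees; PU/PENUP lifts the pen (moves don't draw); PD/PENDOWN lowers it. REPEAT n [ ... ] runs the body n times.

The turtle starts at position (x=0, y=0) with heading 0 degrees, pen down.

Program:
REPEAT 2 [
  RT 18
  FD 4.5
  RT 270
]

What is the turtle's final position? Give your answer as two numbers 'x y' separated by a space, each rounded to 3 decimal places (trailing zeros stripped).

Executing turtle program step by step:
Start: pos=(0,0), heading=0, pen down
REPEAT 2 [
  -- iteration 1/2 --
  RT 18: heading 0 -> 342
  FD 4.5: (0,0) -> (4.28,-1.391) [heading=342, draw]
  RT 270: heading 342 -> 72
  -- iteration 2/2 --
  RT 18: heading 72 -> 54
  FD 4.5: (4.28,-1.391) -> (6.925,2.25) [heading=54, draw]
  RT 270: heading 54 -> 144
]
Final: pos=(6.925,2.25), heading=144, 2 segment(s) drawn

Answer: 6.925 2.25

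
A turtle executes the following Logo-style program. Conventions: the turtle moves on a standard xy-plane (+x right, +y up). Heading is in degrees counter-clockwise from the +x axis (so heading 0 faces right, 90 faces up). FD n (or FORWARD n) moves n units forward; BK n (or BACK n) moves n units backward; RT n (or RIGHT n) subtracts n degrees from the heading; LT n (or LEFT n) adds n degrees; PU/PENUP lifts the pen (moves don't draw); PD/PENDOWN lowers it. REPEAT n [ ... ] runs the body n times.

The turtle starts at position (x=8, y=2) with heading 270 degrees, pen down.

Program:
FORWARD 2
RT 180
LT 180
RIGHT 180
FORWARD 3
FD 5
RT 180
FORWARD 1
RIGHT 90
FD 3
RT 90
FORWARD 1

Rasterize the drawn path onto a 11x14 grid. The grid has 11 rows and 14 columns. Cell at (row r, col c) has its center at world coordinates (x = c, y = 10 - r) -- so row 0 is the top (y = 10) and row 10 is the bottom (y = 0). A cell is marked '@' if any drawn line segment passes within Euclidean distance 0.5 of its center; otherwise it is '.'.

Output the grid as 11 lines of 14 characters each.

Answer: ..............
..............
.....@..@.....
.....@@@@.....
........@.....
........@.....
........@.....
........@.....
........@.....
........@.....
........@.....

Derivation:
Segment 0: (8,2) -> (8,0)
Segment 1: (8,0) -> (8,3)
Segment 2: (8,3) -> (8,8)
Segment 3: (8,8) -> (8,7)
Segment 4: (8,7) -> (5,7)
Segment 5: (5,7) -> (5,8)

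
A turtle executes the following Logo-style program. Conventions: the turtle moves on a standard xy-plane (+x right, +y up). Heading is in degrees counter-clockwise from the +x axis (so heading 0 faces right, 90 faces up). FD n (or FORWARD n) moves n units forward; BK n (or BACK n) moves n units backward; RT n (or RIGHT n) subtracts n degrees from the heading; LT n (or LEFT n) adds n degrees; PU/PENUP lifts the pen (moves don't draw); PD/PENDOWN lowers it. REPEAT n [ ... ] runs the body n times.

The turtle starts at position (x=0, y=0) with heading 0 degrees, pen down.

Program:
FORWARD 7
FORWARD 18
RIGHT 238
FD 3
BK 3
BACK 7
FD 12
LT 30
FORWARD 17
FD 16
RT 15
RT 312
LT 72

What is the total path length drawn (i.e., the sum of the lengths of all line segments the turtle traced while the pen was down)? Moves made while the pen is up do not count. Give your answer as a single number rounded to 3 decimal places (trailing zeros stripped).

Executing turtle program step by step:
Start: pos=(0,0), heading=0, pen down
FD 7: (0,0) -> (7,0) [heading=0, draw]
FD 18: (7,0) -> (25,0) [heading=0, draw]
RT 238: heading 0 -> 122
FD 3: (25,0) -> (23.41,2.544) [heading=122, draw]
BK 3: (23.41,2.544) -> (25,0) [heading=122, draw]
BK 7: (25,0) -> (28.709,-5.936) [heading=122, draw]
FD 12: (28.709,-5.936) -> (22.35,4.24) [heading=122, draw]
LT 30: heading 122 -> 152
FD 17: (22.35,4.24) -> (7.34,12.221) [heading=152, draw]
FD 16: (7.34,12.221) -> (-6.787,19.733) [heading=152, draw]
RT 15: heading 152 -> 137
RT 312: heading 137 -> 185
LT 72: heading 185 -> 257
Final: pos=(-6.787,19.733), heading=257, 8 segment(s) drawn

Segment lengths:
  seg 1: (0,0) -> (7,0), length = 7
  seg 2: (7,0) -> (25,0), length = 18
  seg 3: (25,0) -> (23.41,2.544), length = 3
  seg 4: (23.41,2.544) -> (25,0), length = 3
  seg 5: (25,0) -> (28.709,-5.936), length = 7
  seg 6: (28.709,-5.936) -> (22.35,4.24), length = 12
  seg 7: (22.35,4.24) -> (7.34,12.221), length = 17
  seg 8: (7.34,12.221) -> (-6.787,19.733), length = 16
Total = 83

Answer: 83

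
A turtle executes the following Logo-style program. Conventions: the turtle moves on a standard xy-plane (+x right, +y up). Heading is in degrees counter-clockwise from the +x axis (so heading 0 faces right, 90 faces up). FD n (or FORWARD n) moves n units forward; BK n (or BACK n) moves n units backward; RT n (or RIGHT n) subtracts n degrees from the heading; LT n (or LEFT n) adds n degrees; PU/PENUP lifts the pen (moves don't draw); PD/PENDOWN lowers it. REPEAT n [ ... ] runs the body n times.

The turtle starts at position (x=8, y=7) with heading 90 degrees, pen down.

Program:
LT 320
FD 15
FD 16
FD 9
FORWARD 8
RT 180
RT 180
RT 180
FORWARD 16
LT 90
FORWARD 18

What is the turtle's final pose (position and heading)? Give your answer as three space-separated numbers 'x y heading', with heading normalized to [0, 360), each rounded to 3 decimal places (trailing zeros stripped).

Answer: 42.358 19.943 320

Derivation:
Executing turtle program step by step:
Start: pos=(8,7), heading=90, pen down
LT 320: heading 90 -> 50
FD 15: (8,7) -> (17.642,18.491) [heading=50, draw]
FD 16: (17.642,18.491) -> (27.926,30.747) [heading=50, draw]
FD 9: (27.926,30.747) -> (33.712,37.642) [heading=50, draw]
FD 8: (33.712,37.642) -> (38.854,43.77) [heading=50, draw]
RT 180: heading 50 -> 230
RT 180: heading 230 -> 50
RT 180: heading 50 -> 230
FD 16: (38.854,43.77) -> (28.569,31.513) [heading=230, draw]
LT 90: heading 230 -> 320
FD 18: (28.569,31.513) -> (42.358,19.943) [heading=320, draw]
Final: pos=(42.358,19.943), heading=320, 6 segment(s) drawn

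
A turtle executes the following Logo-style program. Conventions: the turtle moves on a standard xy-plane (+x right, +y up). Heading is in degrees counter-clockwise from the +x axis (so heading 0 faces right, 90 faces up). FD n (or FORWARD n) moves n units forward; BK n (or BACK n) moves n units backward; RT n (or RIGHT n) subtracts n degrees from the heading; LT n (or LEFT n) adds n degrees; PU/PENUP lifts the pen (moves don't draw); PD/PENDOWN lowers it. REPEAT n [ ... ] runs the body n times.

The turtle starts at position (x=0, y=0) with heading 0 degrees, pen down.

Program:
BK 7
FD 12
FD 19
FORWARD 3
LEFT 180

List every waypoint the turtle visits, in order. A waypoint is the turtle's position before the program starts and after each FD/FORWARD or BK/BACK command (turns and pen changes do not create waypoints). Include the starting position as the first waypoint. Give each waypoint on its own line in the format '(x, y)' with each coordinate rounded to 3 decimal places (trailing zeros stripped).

Answer: (0, 0)
(-7, 0)
(5, 0)
(24, 0)
(27, 0)

Derivation:
Executing turtle program step by step:
Start: pos=(0,0), heading=0, pen down
BK 7: (0,0) -> (-7,0) [heading=0, draw]
FD 12: (-7,0) -> (5,0) [heading=0, draw]
FD 19: (5,0) -> (24,0) [heading=0, draw]
FD 3: (24,0) -> (27,0) [heading=0, draw]
LT 180: heading 0 -> 180
Final: pos=(27,0), heading=180, 4 segment(s) drawn
Waypoints (5 total):
(0, 0)
(-7, 0)
(5, 0)
(24, 0)
(27, 0)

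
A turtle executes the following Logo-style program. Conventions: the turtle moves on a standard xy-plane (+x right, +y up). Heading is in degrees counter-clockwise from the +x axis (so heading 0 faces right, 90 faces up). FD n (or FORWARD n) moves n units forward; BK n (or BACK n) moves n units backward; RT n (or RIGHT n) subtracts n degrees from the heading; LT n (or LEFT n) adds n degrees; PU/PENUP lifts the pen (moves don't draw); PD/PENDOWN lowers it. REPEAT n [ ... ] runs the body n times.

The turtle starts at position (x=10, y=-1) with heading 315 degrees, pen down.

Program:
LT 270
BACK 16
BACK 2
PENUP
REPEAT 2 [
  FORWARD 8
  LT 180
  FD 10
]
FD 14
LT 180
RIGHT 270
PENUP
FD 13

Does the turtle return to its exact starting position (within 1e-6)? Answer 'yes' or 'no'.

Executing turtle program step by step:
Start: pos=(10,-1), heading=315, pen down
LT 270: heading 315 -> 225
BK 16: (10,-1) -> (21.314,10.314) [heading=225, draw]
BK 2: (21.314,10.314) -> (22.728,11.728) [heading=225, draw]
PU: pen up
REPEAT 2 [
  -- iteration 1/2 --
  FD 8: (22.728,11.728) -> (17.071,6.071) [heading=225, move]
  LT 180: heading 225 -> 45
  FD 10: (17.071,6.071) -> (24.142,13.142) [heading=45, move]
  -- iteration 2/2 --
  FD 8: (24.142,13.142) -> (29.799,18.799) [heading=45, move]
  LT 180: heading 45 -> 225
  FD 10: (29.799,18.799) -> (22.728,11.728) [heading=225, move]
]
FD 14: (22.728,11.728) -> (12.828,1.828) [heading=225, move]
LT 180: heading 225 -> 45
RT 270: heading 45 -> 135
PU: pen up
FD 13: (12.828,1.828) -> (3.636,11.021) [heading=135, move]
Final: pos=(3.636,11.021), heading=135, 2 segment(s) drawn

Start position: (10, -1)
Final position: (3.636, 11.021)
Distance = 13.601; >= 1e-6 -> NOT closed

Answer: no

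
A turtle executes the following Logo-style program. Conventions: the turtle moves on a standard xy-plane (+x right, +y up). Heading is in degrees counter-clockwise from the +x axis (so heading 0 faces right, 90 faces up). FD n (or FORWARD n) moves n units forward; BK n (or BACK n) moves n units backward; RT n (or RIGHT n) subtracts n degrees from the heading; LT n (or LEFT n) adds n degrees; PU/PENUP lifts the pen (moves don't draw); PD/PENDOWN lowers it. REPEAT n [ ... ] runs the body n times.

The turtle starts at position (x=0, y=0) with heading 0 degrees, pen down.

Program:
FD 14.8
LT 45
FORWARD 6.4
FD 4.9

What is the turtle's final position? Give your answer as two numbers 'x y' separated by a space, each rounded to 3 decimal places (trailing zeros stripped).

Answer: 22.79 7.99

Derivation:
Executing turtle program step by step:
Start: pos=(0,0), heading=0, pen down
FD 14.8: (0,0) -> (14.8,0) [heading=0, draw]
LT 45: heading 0 -> 45
FD 6.4: (14.8,0) -> (19.325,4.525) [heading=45, draw]
FD 4.9: (19.325,4.525) -> (22.79,7.99) [heading=45, draw]
Final: pos=(22.79,7.99), heading=45, 3 segment(s) drawn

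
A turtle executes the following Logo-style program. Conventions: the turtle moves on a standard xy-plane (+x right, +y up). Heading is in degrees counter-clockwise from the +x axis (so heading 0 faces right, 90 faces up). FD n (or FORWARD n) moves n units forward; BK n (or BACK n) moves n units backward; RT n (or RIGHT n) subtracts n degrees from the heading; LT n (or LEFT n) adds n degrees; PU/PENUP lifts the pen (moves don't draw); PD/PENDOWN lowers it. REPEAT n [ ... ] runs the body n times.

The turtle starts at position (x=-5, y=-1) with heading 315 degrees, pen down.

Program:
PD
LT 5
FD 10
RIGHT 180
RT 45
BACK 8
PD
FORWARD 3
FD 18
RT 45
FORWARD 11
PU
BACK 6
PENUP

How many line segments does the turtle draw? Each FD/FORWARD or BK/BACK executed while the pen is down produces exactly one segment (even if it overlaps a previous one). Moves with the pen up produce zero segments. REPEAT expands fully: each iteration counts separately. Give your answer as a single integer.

Answer: 5

Derivation:
Executing turtle program step by step:
Start: pos=(-5,-1), heading=315, pen down
PD: pen down
LT 5: heading 315 -> 320
FD 10: (-5,-1) -> (2.66,-7.428) [heading=320, draw]
RT 180: heading 320 -> 140
RT 45: heading 140 -> 95
BK 8: (2.66,-7.428) -> (3.358,-15.397) [heading=95, draw]
PD: pen down
FD 3: (3.358,-15.397) -> (3.096,-12.409) [heading=95, draw]
FD 18: (3.096,-12.409) -> (1.527,5.523) [heading=95, draw]
RT 45: heading 95 -> 50
FD 11: (1.527,5.523) -> (8.598,13.949) [heading=50, draw]
PU: pen up
BK 6: (8.598,13.949) -> (4.741,9.353) [heading=50, move]
PU: pen up
Final: pos=(4.741,9.353), heading=50, 5 segment(s) drawn
Segments drawn: 5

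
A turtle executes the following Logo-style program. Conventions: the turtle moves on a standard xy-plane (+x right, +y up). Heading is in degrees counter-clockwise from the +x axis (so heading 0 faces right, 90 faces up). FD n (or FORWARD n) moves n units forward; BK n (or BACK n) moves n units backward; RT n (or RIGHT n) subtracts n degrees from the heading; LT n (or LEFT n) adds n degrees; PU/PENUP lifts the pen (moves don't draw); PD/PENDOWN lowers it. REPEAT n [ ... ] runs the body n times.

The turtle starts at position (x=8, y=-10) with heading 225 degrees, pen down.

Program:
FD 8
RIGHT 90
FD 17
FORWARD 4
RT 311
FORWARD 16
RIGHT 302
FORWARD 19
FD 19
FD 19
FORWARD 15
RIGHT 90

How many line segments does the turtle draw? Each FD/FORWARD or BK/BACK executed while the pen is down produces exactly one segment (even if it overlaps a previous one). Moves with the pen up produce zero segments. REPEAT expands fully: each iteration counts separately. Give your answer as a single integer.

Executing turtle program step by step:
Start: pos=(8,-10), heading=225, pen down
FD 8: (8,-10) -> (2.343,-15.657) [heading=225, draw]
RT 90: heading 225 -> 135
FD 17: (2.343,-15.657) -> (-9.678,-3.636) [heading=135, draw]
FD 4: (-9.678,-3.636) -> (-12.506,-0.808) [heading=135, draw]
RT 311: heading 135 -> 184
FD 16: (-12.506,-0.808) -> (-28.467,-1.924) [heading=184, draw]
RT 302: heading 184 -> 242
FD 19: (-28.467,-1.924) -> (-37.387,-18.7) [heading=242, draw]
FD 19: (-37.387,-18.7) -> (-46.307,-35.476) [heading=242, draw]
FD 19: (-46.307,-35.476) -> (-55.227,-52.252) [heading=242, draw]
FD 15: (-55.227,-52.252) -> (-62.269,-65.496) [heading=242, draw]
RT 90: heading 242 -> 152
Final: pos=(-62.269,-65.496), heading=152, 8 segment(s) drawn
Segments drawn: 8

Answer: 8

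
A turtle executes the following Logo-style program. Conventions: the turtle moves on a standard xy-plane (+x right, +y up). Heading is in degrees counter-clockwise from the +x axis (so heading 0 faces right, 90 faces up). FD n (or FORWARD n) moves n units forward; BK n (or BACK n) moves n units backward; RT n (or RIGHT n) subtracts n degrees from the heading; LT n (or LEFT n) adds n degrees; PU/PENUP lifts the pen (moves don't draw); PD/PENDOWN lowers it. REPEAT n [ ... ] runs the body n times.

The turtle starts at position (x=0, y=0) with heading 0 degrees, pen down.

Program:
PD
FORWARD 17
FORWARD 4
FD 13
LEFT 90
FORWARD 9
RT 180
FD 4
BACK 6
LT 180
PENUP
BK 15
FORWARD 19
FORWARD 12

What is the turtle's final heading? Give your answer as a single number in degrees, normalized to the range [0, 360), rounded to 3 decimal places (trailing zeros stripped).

Executing turtle program step by step:
Start: pos=(0,0), heading=0, pen down
PD: pen down
FD 17: (0,0) -> (17,0) [heading=0, draw]
FD 4: (17,0) -> (21,0) [heading=0, draw]
FD 13: (21,0) -> (34,0) [heading=0, draw]
LT 90: heading 0 -> 90
FD 9: (34,0) -> (34,9) [heading=90, draw]
RT 180: heading 90 -> 270
FD 4: (34,9) -> (34,5) [heading=270, draw]
BK 6: (34,5) -> (34,11) [heading=270, draw]
LT 180: heading 270 -> 90
PU: pen up
BK 15: (34,11) -> (34,-4) [heading=90, move]
FD 19: (34,-4) -> (34,15) [heading=90, move]
FD 12: (34,15) -> (34,27) [heading=90, move]
Final: pos=(34,27), heading=90, 6 segment(s) drawn

Answer: 90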